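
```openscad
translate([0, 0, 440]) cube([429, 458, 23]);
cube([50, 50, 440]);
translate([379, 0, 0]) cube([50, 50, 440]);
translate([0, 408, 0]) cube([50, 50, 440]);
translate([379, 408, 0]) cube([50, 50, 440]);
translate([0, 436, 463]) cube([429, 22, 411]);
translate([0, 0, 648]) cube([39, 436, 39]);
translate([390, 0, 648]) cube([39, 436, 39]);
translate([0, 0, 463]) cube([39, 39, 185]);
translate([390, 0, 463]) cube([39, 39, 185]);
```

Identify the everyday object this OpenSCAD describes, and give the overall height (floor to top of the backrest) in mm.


A chair. The overall height is 874 mm.

A slab on four corner posts with a tall panel at the back — a chair. The seat slab sits at z = 440 with thickness 23, and the 411 mm backrest starts at the seat top, so the overall height is 440 + 23 + 411 = 874 mm.


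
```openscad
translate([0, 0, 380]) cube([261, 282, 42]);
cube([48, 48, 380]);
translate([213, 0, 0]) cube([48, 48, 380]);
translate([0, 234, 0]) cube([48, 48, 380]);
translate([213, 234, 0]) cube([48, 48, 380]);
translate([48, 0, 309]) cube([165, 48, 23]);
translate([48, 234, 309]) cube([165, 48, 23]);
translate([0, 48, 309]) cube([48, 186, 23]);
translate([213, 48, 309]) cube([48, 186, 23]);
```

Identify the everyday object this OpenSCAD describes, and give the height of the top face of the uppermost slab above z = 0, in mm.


A stool. The seat height is 422 mm.

A 261×282×42 slab at z = 380 on four corner posts — a stool. The seat top is 380 + 42 = 422 mm.


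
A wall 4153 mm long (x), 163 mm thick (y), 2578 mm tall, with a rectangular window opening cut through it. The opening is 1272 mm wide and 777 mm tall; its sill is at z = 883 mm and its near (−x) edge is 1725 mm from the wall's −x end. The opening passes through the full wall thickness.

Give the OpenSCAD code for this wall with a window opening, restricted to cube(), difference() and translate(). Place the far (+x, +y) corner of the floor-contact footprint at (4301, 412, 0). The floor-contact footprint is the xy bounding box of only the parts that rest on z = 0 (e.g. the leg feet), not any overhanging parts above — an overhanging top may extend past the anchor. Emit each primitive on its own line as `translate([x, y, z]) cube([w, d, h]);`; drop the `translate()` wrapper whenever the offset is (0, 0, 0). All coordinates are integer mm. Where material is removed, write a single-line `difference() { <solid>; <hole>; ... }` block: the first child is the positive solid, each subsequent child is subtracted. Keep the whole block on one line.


difference() { translate([148, 249, 0]) cube([4153, 163, 2578]); translate([1873, 249, 883]) cube([1272, 163, 777]); }


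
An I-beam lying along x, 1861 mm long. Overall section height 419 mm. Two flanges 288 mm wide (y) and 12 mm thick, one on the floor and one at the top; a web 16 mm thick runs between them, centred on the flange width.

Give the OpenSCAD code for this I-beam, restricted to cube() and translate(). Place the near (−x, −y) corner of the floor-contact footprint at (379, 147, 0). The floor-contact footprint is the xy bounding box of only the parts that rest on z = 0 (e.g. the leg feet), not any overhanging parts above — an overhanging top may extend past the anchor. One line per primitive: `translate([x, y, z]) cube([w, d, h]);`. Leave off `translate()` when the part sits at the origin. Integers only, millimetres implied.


translate([379, 147, 0]) cube([1861, 288, 12]);
translate([379, 283, 12]) cube([1861, 16, 395]);
translate([379, 147, 407]) cube([1861, 288, 12]);


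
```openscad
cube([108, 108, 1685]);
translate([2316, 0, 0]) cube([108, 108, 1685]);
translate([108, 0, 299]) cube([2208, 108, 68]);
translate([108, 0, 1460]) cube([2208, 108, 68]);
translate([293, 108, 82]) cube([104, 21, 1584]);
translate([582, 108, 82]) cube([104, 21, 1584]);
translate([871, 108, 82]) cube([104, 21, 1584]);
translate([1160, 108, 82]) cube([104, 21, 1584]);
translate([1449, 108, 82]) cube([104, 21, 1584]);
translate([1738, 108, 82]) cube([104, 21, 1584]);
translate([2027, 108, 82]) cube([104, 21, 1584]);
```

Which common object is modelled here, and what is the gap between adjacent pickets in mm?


A fence section. The picket gap is 185 mm.

Two posts, two rails, 7 pickets — a fence section. Span 2208 mm holds 7 pickets of 104 mm with 8 equal gaps: ⌊(2208 − 7·104) / 8⌋ = 185 mm.


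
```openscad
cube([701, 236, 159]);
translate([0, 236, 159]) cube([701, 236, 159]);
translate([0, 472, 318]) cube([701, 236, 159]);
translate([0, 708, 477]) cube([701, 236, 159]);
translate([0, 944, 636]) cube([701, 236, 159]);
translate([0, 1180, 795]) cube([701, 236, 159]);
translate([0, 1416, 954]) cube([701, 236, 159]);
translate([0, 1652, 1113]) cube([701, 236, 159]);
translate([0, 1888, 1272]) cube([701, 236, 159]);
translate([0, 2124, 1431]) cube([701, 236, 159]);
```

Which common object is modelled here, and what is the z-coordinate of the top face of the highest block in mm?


A staircase. The total rise is 1590 mm.

10 identical blocks, each offset up and back from the previous — a staircase. Each step is 159 mm tall and there are 10 of them, so the total rise is 10 × 159 = 1590 mm.


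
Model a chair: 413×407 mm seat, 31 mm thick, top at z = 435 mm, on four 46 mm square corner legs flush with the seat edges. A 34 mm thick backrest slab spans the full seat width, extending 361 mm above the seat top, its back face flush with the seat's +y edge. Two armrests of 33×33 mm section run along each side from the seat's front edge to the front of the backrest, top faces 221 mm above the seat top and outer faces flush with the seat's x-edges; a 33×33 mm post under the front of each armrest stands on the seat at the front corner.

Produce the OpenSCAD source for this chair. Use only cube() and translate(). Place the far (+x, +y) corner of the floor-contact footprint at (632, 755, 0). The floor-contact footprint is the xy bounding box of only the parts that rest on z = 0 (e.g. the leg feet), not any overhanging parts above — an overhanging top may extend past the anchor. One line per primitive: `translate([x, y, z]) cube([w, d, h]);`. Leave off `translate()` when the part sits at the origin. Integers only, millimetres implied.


translate([219, 348, 404]) cube([413, 407, 31]);
translate([219, 348, 0]) cube([46, 46, 404]);
translate([586, 348, 0]) cube([46, 46, 404]);
translate([219, 709, 0]) cube([46, 46, 404]);
translate([586, 709, 0]) cube([46, 46, 404]);
translate([219, 721, 435]) cube([413, 34, 361]);
translate([219, 348, 623]) cube([33, 373, 33]);
translate([599, 348, 623]) cube([33, 373, 33]);
translate([219, 348, 435]) cube([33, 33, 188]);
translate([599, 348, 435]) cube([33, 33, 188]);


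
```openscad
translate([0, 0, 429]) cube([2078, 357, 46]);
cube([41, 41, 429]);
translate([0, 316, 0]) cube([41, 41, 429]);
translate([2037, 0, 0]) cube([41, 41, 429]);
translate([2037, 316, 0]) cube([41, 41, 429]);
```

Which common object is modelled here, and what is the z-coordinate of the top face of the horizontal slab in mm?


A bench. The seat-top height is 475 mm.

A long slab on four corner posts — a bench. The slab sits at z = 429 with thickness 46, so the top is 429 + 46 = 475 mm.


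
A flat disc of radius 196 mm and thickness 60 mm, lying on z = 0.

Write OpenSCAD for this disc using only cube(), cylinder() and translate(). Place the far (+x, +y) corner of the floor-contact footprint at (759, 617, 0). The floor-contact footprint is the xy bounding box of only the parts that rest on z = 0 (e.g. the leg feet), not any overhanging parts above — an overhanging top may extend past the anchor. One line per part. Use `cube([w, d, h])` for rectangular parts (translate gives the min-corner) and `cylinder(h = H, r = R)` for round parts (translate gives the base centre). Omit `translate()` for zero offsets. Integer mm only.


translate([563, 421, 0]) cylinder(h = 60, r = 196);


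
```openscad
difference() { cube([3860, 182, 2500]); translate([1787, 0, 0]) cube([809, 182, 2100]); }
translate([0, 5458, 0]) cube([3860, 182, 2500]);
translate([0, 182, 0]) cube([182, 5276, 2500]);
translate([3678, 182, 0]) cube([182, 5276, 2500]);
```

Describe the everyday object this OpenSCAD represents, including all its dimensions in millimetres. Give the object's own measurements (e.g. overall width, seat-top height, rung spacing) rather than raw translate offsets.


A single room: four walls, each 2500 mm tall and 182 mm thick, enclosing an outside footprint 3860×5640 mm (x × y), no floor or roof. The front and back walls (−y and +y sides) run the full x-width; the side walls fit between their inner faces. A door opening 809 mm wide and 2100 mm tall is cut through the front wall from the floor up, its −x edge 1787 mm from the wall's −x end.


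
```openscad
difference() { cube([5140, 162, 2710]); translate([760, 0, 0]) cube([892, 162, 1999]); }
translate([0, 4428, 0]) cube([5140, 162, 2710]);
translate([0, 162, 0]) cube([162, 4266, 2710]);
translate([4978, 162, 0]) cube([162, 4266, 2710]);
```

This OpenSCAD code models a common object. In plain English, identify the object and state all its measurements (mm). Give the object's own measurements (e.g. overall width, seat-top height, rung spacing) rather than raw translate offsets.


A single room: four walls, each 2710 mm tall and 162 mm thick, enclosing an outside footprint 5140×4590 mm (x × y), no floor or roof. The front and back walls (−y and +y sides) run the full x-width; the side walls fit between their inner faces. A door opening 892 mm wide and 1999 mm tall is cut through the front wall from the floor up, its −x edge 760 mm from the wall's −x end.


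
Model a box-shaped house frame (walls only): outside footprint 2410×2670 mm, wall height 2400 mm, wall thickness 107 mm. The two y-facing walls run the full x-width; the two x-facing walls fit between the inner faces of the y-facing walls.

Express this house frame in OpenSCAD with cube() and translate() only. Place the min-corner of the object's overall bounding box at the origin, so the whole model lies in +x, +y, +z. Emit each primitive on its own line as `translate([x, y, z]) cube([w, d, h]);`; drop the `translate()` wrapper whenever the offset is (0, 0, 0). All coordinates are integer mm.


cube([2410, 107, 2400]);
translate([0, 2563, 0]) cube([2410, 107, 2400]);
translate([0, 107, 0]) cube([107, 2456, 2400]);
translate([2303, 107, 0]) cube([107, 2456, 2400]);


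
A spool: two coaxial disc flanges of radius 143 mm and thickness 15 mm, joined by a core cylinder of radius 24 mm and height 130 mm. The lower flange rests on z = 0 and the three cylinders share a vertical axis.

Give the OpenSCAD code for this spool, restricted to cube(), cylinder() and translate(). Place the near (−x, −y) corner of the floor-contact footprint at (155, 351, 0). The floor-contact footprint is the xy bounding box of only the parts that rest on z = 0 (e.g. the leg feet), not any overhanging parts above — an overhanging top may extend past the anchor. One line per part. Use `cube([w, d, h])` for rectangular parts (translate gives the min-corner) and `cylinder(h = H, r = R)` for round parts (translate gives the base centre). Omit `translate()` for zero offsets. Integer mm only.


translate([298, 494, 0]) cylinder(h = 15, r = 143);
translate([298, 494, 15]) cylinder(h = 130, r = 24);
translate([298, 494, 145]) cylinder(h = 15, r = 143);


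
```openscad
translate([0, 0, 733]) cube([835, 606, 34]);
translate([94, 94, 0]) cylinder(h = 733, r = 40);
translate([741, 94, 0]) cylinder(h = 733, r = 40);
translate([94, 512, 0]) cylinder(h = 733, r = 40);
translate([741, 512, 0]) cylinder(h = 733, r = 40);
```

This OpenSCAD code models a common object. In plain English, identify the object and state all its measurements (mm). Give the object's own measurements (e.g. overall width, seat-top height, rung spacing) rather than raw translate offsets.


A table: top 835 mm (x) × 606 mm (y), 34 mm thick, upper face at z = 767 mm, on four round legs of 80 mm diameter, each leg's bounding box inset 54 mm from the nearest pair of top edges from z = 0 to the bottom of the top.


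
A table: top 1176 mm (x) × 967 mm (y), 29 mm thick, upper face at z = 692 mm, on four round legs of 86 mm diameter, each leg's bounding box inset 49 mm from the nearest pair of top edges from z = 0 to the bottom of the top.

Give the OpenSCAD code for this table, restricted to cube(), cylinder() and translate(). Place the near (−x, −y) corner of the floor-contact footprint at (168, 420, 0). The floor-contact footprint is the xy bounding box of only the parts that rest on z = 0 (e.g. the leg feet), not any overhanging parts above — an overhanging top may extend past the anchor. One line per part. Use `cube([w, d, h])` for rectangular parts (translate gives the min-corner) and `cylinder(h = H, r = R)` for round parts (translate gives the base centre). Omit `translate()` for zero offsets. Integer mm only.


translate([119, 371, 663]) cube([1176, 967, 29]);
translate([211, 463, 0]) cylinder(h = 663, r = 43);
translate([1203, 463, 0]) cylinder(h = 663, r = 43);
translate([211, 1246, 0]) cylinder(h = 663, r = 43);
translate([1203, 1246, 0]) cylinder(h = 663, r = 43);


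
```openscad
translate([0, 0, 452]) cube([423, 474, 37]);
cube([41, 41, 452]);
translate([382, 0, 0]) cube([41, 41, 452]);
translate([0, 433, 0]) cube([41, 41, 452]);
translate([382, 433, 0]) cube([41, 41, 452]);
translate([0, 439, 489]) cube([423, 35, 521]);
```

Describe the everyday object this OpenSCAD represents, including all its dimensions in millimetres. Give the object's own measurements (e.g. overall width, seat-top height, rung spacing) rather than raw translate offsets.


A chair. The seat is a 423×474×37 mm slab with its top at z = 489 mm, on four 41×41 mm corner legs (flush with the seat edges, standing on z = 0). A flat backrest 35 mm thick, 521 mm tall, spans the full seat width and rises from the seat top along its +y edge, rear face flush with the rear of the seat.


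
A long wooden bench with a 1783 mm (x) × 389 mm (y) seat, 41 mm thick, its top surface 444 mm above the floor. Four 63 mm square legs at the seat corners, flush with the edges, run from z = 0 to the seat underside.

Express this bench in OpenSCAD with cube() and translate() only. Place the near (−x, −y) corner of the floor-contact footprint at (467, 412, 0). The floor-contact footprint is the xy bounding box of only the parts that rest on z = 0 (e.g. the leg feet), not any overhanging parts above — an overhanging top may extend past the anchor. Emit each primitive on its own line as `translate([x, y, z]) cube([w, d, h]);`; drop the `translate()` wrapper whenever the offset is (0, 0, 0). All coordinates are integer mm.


translate([467, 412, 403]) cube([1783, 389, 41]);
translate([467, 412, 0]) cube([63, 63, 403]);
translate([467, 738, 0]) cube([63, 63, 403]);
translate([2187, 412, 0]) cube([63, 63, 403]);
translate([2187, 738, 0]) cube([63, 63, 403]);


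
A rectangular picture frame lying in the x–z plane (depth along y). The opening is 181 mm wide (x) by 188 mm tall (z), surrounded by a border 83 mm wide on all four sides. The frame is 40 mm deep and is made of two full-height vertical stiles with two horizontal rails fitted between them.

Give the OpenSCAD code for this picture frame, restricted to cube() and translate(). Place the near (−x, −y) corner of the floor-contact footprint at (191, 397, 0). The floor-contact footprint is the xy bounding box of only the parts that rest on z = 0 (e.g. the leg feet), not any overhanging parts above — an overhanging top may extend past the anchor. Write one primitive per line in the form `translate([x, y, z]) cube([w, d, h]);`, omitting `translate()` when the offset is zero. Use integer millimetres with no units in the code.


translate([191, 397, 0]) cube([83, 40, 354]);
translate([455, 397, 0]) cube([83, 40, 354]);
translate([274, 397, 0]) cube([181, 40, 83]);
translate([274, 397, 271]) cube([181, 40, 83]);


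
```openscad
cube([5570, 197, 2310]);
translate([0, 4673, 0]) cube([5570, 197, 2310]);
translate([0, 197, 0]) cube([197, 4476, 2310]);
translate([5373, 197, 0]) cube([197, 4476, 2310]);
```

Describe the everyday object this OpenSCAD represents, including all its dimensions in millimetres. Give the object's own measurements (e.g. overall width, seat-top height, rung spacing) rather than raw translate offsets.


The wall frame of a small rectangular building: four walls, each 2310 mm tall and 197 mm thick, enclosing a footprint 5570 mm (x) by 4870 mm (y) outside-to-outside, with no floor or roof. The front and back walls (the −y and +y sides) span the full width; the two side walls fit between them.


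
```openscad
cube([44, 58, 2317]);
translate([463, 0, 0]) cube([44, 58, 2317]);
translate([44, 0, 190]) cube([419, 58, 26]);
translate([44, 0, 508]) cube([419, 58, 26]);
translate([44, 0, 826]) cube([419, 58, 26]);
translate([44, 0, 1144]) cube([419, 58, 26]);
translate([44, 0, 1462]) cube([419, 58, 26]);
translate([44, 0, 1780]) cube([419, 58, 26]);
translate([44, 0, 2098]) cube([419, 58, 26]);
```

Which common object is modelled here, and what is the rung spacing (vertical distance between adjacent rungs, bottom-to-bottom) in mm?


A ladder. The rung spacing is 318 mm.

Two tall 44×58 posts with 7 short bars between them — a ladder. Adjacent rungs sit at z = 190 and z = 508, so the spacing is 508 − 190 = 318 mm.


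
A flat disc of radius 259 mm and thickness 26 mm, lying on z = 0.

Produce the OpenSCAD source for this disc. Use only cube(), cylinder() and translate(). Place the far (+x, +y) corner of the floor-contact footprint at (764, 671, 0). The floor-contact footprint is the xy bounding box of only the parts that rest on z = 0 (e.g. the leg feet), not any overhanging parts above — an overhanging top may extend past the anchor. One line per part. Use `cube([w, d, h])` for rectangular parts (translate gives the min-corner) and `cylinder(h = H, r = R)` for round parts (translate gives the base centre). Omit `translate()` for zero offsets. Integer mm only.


translate([505, 412, 0]) cylinder(h = 26, r = 259);


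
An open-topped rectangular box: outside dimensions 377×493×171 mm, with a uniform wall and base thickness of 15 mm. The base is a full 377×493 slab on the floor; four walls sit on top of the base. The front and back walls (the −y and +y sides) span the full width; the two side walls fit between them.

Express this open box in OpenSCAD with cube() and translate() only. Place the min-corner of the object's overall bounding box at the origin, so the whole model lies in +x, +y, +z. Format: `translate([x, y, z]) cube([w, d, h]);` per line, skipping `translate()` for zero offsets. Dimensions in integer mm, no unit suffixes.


cube([377, 493, 15]);
translate([0, 0, 15]) cube([377, 15, 156]);
translate([0, 478, 15]) cube([377, 15, 156]);
translate([0, 15, 15]) cube([15, 463, 156]);
translate([362, 15, 15]) cube([15, 463, 156]);


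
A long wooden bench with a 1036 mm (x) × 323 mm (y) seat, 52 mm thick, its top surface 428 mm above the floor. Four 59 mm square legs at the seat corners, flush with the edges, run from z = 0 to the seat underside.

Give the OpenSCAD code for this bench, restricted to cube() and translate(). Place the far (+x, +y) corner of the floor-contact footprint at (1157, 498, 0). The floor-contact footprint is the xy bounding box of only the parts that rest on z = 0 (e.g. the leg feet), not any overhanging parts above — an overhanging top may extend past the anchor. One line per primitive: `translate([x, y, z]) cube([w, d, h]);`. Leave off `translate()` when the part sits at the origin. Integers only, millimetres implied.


translate([121, 175, 376]) cube([1036, 323, 52]);
translate([121, 175, 0]) cube([59, 59, 376]);
translate([121, 439, 0]) cube([59, 59, 376]);
translate([1098, 175, 0]) cube([59, 59, 376]);
translate([1098, 439, 0]) cube([59, 59, 376]);


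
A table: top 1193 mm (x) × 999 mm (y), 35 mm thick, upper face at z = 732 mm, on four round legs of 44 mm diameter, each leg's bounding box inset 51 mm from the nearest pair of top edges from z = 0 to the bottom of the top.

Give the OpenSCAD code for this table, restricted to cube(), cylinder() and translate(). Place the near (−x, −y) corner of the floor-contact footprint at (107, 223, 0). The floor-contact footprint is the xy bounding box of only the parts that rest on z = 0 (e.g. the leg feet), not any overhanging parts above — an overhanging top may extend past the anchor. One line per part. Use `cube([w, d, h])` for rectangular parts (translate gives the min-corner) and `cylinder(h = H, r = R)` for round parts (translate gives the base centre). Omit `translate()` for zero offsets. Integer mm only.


translate([56, 172, 697]) cube([1193, 999, 35]);
translate([129, 245, 0]) cylinder(h = 697, r = 22);
translate([1176, 245, 0]) cylinder(h = 697, r = 22);
translate([129, 1098, 0]) cylinder(h = 697, r = 22);
translate([1176, 1098, 0]) cylinder(h = 697, r = 22);


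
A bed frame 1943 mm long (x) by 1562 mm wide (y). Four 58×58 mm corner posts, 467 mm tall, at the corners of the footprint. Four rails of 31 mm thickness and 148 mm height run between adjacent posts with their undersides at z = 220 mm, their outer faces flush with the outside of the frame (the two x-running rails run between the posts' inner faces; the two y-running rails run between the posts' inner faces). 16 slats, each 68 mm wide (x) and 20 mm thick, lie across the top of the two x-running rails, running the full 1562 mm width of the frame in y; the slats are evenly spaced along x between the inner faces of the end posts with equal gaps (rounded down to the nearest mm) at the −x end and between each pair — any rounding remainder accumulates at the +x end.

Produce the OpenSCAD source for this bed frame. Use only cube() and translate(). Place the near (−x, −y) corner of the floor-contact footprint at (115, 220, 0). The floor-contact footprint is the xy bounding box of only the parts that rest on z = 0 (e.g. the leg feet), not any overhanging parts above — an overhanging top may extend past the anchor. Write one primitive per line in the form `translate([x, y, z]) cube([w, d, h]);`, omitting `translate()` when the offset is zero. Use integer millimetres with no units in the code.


translate([115, 220, 0]) cube([58, 58, 467]);
translate([115, 1724, 0]) cube([58, 58, 467]);
translate([2000, 220, 0]) cube([58, 58, 467]);
translate([2000, 1724, 0]) cube([58, 58, 467]);
translate([173, 220, 220]) cube([1827, 31, 148]);
translate([173, 1751, 220]) cube([1827, 31, 148]);
translate([115, 278, 220]) cube([31, 1446, 148]);
translate([2027, 278, 220]) cube([31, 1446, 148]);
translate([216, 220, 368]) cube([68, 1562, 20]);
translate([327, 220, 368]) cube([68, 1562, 20]);
translate([438, 220, 368]) cube([68, 1562, 20]);
translate([549, 220, 368]) cube([68, 1562, 20]);
translate([660, 220, 368]) cube([68, 1562, 20]);
translate([771, 220, 368]) cube([68, 1562, 20]);
translate([882, 220, 368]) cube([68, 1562, 20]);
translate([993, 220, 368]) cube([68, 1562, 20]);
translate([1104, 220, 368]) cube([68, 1562, 20]);
translate([1215, 220, 368]) cube([68, 1562, 20]);
translate([1326, 220, 368]) cube([68, 1562, 20]);
translate([1437, 220, 368]) cube([68, 1562, 20]);
translate([1548, 220, 368]) cube([68, 1562, 20]);
translate([1659, 220, 368]) cube([68, 1562, 20]);
translate([1770, 220, 368]) cube([68, 1562, 20]);
translate([1881, 220, 368]) cube([68, 1562, 20]);


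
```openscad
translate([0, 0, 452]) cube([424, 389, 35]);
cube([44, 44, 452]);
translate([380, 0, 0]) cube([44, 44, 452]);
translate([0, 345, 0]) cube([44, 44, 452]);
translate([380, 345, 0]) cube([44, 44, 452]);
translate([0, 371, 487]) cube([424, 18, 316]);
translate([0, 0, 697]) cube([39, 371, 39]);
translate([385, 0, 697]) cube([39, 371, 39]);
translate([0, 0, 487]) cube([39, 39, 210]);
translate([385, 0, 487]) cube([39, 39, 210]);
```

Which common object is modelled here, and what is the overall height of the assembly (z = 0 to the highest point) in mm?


A chair. The overall height is 803 mm.

A slab on four corner posts with a tall panel at the back — a chair. The seat slab sits at z = 452 with thickness 35, and the 316 mm backrest starts at the seat top, so the overall height is 452 + 35 + 316 = 803 mm.


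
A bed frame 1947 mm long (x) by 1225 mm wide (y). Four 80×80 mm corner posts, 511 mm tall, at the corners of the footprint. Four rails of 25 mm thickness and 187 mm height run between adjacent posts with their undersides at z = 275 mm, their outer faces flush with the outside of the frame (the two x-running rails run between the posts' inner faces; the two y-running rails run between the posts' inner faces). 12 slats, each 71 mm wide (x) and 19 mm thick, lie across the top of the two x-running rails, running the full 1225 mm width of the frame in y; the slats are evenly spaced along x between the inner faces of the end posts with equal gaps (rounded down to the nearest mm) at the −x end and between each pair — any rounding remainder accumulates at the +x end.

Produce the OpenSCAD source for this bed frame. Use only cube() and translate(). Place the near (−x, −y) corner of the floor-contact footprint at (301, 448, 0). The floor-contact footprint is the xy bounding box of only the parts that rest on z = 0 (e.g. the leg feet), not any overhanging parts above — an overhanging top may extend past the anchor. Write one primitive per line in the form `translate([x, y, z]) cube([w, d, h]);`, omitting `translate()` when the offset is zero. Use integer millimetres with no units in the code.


// slat z = rail_z + rail_h = 275 + 187 = 462
// slat gap = ⌊(1787 − 12·71) / 13⌋ = 71
translate([301, 448, 0]) cube([80, 80, 511]);
translate([301, 1593, 0]) cube([80, 80, 511]);
translate([2168, 448, 0]) cube([80, 80, 511]);
translate([2168, 1593, 0]) cube([80, 80, 511]);
translate([381, 448, 275]) cube([1787, 25, 187]);
translate([381, 1648, 275]) cube([1787, 25, 187]);
translate([301, 528, 275]) cube([25, 1065, 187]);
translate([2223, 528, 275]) cube([25, 1065, 187]);
translate([452, 448, 462]) cube([71, 1225, 19]);
translate([594, 448, 462]) cube([71, 1225, 19]);
translate([736, 448, 462]) cube([71, 1225, 19]);
translate([878, 448, 462]) cube([71, 1225, 19]);
translate([1020, 448, 462]) cube([71, 1225, 19]);
translate([1162, 448, 462]) cube([71, 1225, 19]);
translate([1304, 448, 462]) cube([71, 1225, 19]);
translate([1446, 448, 462]) cube([71, 1225, 19]);
translate([1588, 448, 462]) cube([71, 1225, 19]);
translate([1730, 448, 462]) cube([71, 1225, 19]);
translate([1872, 448, 462]) cube([71, 1225, 19]);
translate([2014, 448, 462]) cube([71, 1225, 19]);


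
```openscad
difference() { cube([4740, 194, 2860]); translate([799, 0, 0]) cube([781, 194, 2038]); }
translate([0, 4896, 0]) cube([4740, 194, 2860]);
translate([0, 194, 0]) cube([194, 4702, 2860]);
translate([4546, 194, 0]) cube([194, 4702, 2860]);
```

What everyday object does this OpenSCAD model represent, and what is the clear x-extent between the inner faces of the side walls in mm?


A single room. The interior width is 4352 mm.

Four walls enclosing a rectangle with a door in the front wall — a room. Outside width 4740 minus two 194 mm walls gives 4352 mm.


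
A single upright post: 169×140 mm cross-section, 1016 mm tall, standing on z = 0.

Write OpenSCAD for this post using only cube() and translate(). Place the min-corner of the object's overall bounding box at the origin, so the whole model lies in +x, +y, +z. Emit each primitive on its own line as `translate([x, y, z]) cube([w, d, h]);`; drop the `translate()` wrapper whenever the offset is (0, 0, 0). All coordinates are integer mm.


cube([169, 140, 1016]);


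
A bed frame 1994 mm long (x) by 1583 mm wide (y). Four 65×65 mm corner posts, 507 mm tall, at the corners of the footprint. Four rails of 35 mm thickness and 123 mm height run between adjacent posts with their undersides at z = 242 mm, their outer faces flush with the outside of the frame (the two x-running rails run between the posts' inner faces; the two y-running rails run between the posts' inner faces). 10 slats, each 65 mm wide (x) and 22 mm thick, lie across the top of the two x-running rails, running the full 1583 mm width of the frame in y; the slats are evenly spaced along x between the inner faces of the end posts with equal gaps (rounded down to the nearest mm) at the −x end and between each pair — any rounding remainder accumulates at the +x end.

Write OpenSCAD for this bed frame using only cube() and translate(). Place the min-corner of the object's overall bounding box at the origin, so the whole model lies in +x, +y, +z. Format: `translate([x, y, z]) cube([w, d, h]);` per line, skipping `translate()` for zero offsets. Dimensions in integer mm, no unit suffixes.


cube([65, 65, 507]);
translate([0, 1518, 0]) cube([65, 65, 507]);
translate([1929, 0, 0]) cube([65, 65, 507]);
translate([1929, 1518, 0]) cube([65, 65, 507]);
translate([65, 0, 242]) cube([1864, 35, 123]);
translate([65, 1548, 242]) cube([1864, 35, 123]);
translate([0, 65, 242]) cube([35, 1453, 123]);
translate([1959, 65, 242]) cube([35, 1453, 123]);
translate([175, 0, 365]) cube([65, 1583, 22]);
translate([350, 0, 365]) cube([65, 1583, 22]);
translate([525, 0, 365]) cube([65, 1583, 22]);
translate([700, 0, 365]) cube([65, 1583, 22]);
translate([875, 0, 365]) cube([65, 1583, 22]);
translate([1050, 0, 365]) cube([65, 1583, 22]);
translate([1225, 0, 365]) cube([65, 1583, 22]);
translate([1400, 0, 365]) cube([65, 1583, 22]);
translate([1575, 0, 365]) cube([65, 1583, 22]);
translate([1750, 0, 365]) cube([65, 1583, 22]);


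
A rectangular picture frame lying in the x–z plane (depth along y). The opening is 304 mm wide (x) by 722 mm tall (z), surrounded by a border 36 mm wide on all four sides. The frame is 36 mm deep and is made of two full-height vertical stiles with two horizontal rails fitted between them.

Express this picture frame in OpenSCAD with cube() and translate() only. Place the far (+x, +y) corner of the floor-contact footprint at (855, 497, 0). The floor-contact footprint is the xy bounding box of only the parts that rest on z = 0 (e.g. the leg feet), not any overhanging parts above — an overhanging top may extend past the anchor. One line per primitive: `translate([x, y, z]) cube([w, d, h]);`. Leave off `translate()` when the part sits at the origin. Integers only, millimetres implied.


translate([479, 461, 0]) cube([36, 36, 794]);
translate([819, 461, 0]) cube([36, 36, 794]);
translate([515, 461, 0]) cube([304, 36, 36]);
translate([515, 461, 758]) cube([304, 36, 36]);


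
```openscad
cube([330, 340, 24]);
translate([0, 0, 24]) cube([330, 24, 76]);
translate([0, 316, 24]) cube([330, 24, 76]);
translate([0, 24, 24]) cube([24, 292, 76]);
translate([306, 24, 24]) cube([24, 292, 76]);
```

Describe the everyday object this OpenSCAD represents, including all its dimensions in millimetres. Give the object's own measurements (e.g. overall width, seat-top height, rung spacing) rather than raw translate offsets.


An open-topped rectangular box: outside dimensions 330×340×100 mm, with a uniform wall and base thickness of 24 mm. The base is a full 330×340 slab on the floor; four walls sit on top of the base. The front and back walls (the −y and +y sides) span the full width; the two side walls fit between them.


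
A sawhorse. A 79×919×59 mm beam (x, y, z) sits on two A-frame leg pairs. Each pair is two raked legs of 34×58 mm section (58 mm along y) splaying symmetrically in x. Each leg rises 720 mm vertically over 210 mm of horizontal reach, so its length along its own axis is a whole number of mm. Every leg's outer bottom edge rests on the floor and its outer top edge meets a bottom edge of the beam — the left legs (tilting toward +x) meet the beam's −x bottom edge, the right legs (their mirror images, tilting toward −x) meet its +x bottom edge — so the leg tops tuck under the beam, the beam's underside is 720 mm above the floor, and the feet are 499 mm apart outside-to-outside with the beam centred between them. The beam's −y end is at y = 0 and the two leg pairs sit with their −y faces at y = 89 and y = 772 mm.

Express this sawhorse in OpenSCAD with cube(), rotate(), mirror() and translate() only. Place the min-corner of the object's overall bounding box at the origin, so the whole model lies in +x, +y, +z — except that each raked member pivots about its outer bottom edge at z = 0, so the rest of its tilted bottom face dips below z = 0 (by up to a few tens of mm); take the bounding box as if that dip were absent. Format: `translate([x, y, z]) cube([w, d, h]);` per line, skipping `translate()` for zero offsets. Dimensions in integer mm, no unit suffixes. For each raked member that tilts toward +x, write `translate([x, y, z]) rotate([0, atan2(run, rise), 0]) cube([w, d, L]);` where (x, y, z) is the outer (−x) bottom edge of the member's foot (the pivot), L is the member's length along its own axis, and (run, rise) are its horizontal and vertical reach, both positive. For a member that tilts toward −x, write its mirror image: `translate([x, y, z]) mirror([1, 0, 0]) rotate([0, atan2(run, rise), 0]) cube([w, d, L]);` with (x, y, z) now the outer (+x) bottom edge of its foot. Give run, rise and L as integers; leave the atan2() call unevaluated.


// leg length = √(210² + 720²) = 750
// right-leg outer foot x = 2·210 + 79 = 499
// beam min-corner = (210, 0, 720)
translate([210, 0, 720]) cube([79, 919, 59]);
translate([0, 89, 0]) rotate([0, atan2(210, 720), 0]) cube([34, 58, 750]);
translate([499, 89, 0]) mirror([1, 0, 0]) rotate([0, atan2(210, 720), 0]) cube([34, 58, 750]);
translate([0, 772, 0]) rotate([0, atan2(210, 720), 0]) cube([34, 58, 750]);
translate([499, 772, 0]) mirror([1, 0, 0]) rotate([0, atan2(210, 720), 0]) cube([34, 58, 750]);


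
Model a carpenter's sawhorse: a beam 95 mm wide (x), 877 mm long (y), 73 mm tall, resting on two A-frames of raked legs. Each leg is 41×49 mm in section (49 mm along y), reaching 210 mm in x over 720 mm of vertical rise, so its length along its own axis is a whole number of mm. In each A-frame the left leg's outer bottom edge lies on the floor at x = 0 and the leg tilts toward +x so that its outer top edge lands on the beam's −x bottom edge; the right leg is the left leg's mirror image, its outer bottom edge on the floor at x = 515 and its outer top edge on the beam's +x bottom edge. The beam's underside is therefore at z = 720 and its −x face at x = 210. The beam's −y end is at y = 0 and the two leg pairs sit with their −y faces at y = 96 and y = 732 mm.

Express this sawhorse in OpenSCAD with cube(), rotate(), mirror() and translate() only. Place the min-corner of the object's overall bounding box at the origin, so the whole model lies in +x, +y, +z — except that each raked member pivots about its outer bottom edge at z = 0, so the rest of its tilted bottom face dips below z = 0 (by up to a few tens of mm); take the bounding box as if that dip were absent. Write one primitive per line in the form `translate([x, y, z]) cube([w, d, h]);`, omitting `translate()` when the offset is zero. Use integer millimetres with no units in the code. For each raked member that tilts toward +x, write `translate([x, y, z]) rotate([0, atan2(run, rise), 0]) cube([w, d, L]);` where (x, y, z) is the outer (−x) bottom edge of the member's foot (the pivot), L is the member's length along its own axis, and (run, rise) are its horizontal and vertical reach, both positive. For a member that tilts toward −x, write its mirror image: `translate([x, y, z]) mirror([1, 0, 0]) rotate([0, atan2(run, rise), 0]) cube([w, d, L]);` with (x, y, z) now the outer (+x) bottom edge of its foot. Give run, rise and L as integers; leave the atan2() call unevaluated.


// leg length = √(210² + 720²) = 750
// right-leg outer foot x = 2·210 + 95 = 515
// beam min-corner = (210, 0, 720)
translate([210, 0, 720]) cube([95, 877, 73]);
translate([0, 96, 0]) rotate([0, atan2(210, 720), 0]) cube([41, 49, 750]);
translate([515, 96, 0]) mirror([1, 0, 0]) rotate([0, atan2(210, 720), 0]) cube([41, 49, 750]);
translate([0, 732, 0]) rotate([0, atan2(210, 720), 0]) cube([41, 49, 750]);
translate([515, 732, 0]) mirror([1, 0, 0]) rotate([0, atan2(210, 720), 0]) cube([41, 49, 750]);


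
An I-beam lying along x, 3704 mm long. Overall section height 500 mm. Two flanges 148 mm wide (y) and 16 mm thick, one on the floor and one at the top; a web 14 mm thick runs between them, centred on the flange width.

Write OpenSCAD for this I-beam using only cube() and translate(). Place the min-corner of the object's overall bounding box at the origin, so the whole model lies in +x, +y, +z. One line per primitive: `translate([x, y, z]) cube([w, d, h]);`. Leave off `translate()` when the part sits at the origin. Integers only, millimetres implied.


cube([3704, 148, 16]);
translate([0, 67, 16]) cube([3704, 14, 468]);
translate([0, 0, 484]) cube([3704, 148, 16]);


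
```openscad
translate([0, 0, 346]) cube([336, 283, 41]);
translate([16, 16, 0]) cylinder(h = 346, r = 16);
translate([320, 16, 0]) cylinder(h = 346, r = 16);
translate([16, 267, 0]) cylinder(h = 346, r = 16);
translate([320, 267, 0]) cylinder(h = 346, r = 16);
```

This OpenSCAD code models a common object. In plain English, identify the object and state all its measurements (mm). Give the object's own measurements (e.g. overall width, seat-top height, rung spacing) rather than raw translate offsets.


A four-legged stool. The seat is a 336×283×41 mm slab whose top surface is at z = 387 mm; four round legs, each 32 mm in diameter, run from the floor (z = 0) to the underside of the seat, each leg's axis is inset half a diameter from the nearest pair of seat edges (so the leg's bounding box is flush with the corner).


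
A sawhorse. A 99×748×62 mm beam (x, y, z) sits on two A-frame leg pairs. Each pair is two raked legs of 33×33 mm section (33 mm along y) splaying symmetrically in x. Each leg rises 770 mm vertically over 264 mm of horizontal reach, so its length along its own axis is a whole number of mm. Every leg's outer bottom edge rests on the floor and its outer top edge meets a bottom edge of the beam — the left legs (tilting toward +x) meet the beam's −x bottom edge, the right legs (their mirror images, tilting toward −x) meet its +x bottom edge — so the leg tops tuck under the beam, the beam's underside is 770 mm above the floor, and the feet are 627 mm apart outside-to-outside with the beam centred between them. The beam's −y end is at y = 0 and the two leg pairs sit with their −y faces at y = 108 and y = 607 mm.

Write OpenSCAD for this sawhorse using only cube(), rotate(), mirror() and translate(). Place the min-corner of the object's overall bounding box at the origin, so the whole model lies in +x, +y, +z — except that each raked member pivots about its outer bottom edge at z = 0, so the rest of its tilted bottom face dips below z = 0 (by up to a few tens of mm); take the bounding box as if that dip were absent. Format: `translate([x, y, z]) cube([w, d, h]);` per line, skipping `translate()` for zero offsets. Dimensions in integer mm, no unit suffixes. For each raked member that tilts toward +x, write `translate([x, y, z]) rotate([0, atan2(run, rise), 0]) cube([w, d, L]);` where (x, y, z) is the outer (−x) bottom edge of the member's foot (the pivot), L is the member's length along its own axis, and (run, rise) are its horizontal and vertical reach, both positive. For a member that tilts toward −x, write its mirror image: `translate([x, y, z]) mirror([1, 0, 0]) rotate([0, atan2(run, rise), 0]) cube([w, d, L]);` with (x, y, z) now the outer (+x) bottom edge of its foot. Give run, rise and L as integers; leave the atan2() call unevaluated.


translate([264, 0, 770]) cube([99, 748, 62]);
translate([0, 108, 0]) rotate([0, atan2(264, 770), 0]) cube([33, 33, 814]);
translate([627, 108, 0]) mirror([1, 0, 0]) rotate([0, atan2(264, 770), 0]) cube([33, 33, 814]);
translate([0, 607, 0]) rotate([0, atan2(264, 770), 0]) cube([33, 33, 814]);
translate([627, 607, 0]) mirror([1, 0, 0]) rotate([0, atan2(264, 770), 0]) cube([33, 33, 814]);
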